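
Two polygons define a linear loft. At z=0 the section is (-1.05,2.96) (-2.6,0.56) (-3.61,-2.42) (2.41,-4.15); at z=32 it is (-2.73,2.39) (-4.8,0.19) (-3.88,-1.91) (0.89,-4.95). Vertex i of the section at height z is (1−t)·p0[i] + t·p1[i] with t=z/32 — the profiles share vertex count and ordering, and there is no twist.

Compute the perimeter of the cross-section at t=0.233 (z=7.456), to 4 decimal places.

Cross-section at t=0.233: each vertex is (1-t)·p0[i] + t·p1[i].
  v1: (1-0.233)·(-1.05,2.96) + 0.233·(-2.73,2.39) = (-1.4414,2.8272)
  v2: (1-0.233)·(-2.6,0.56) + 0.233·(-4.8,0.19) = (-3.1126,0.4738)
  v3: (1-0.233)·(-3.61,-2.42) + 0.233·(-3.88,-1.91) = (-3.6729,-2.3012)
  v4: (1-0.233)·(2.41,-4.15) + 0.233·(0.89,-4.95) = (2.0558,-4.3364)
Perimeter = Σ |v_{i+1} − v_i|:
  edge 1→2: √(-1.6712² + -2.3534²) = 2.8864 (running 2.8864)
  edge 2→3: √(-0.5603² + -2.7750²) = 2.8310 (running 5.7174)
  edge 3→4: √(5.7287² + -2.0352²) = 6.0795 (running 11.7969)
  edge 4→1: √(-3.4973² + 7.1636²) = 7.9717 (running 19.7686)
Perimeter = 19.7686

Perimeter at t=0.233: 19.7686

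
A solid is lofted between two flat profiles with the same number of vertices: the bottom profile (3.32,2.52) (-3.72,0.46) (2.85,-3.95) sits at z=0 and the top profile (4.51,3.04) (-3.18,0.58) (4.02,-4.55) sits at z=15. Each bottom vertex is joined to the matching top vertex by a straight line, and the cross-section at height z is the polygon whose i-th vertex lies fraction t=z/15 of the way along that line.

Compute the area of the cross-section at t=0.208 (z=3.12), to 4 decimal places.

Area at t=0.208: 23.5394

Cross-section at t=0.208: each vertex is (1-t)·p0[i] + t·p1[i].
  v1: (1-0.208)·(3.32,2.52) + 0.208·(4.51,3.04) = (3.5675,2.6282)
  v2: (1-0.208)·(-3.72,0.46) + 0.208·(-3.18,0.58) = (-3.6077,0.4850)
  v3: (1-0.208)·(2.85,-3.95) + 0.208·(4.02,-4.55) = (3.0934,-4.0748)
Shoelace sum Σ(x_i·y_{i+1} − x_{i+1}·y_i):
  i=1: 3.5675·0.4850 − -3.6077·2.6282 = +11.2117 (running +11.2117)
  i=2: -3.6077·-4.0748 − 3.0934·0.4850 = +13.2004 (running +24.4121)
  i=3: 3.0934·2.6282 − 3.5675·-4.0748 = +22.6668 (running +47.0789)
Area = |Σ|/2 = |47.0789|/2 = 23.5394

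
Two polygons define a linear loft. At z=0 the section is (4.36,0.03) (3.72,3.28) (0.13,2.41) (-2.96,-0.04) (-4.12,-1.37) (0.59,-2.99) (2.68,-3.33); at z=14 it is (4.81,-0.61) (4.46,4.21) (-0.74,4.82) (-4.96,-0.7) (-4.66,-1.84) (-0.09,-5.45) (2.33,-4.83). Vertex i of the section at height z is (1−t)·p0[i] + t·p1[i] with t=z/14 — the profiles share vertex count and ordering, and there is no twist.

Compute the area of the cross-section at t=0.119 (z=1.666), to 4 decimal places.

Area at t=0.119: 37.3528

Cross-section at t=0.119: each vertex is (1-t)·p0[i] + t·p1[i].
  v1: (1-0.119)·(4.36,0.03) + 0.119·(4.81,-0.61) = (4.4136,-0.0462)
  v2: (1-0.119)·(3.72,3.28) + 0.119·(4.46,4.21) = (3.8081,3.3907)
  v3: (1-0.119)·(0.13,2.41) + 0.119·(-0.74,4.82) = (0.0265,2.6968)
  v4: (1-0.119)·(-2.96,-0.04) + 0.119·(-4.96,-0.7) = (-3.1980,-0.1185)
  v5: (1-0.119)·(-4.12,-1.37) + 0.119·(-4.66,-1.84) = (-4.1843,-1.4259)
  v6: (1-0.119)·(0.59,-2.99) + 0.119·(-0.09,-5.45) = (0.5091,-3.2827)
  v7: (1-0.119)·(2.68,-3.33) + 0.119·(2.33,-4.83) = (2.6384,-3.5085)
Shoelace sum Σ(x_i·y_{i+1} − x_{i+1}·y_i):
  i=1: 4.4136·3.3907 − 3.8081·-0.0462 = +15.1407 (running +15.1407)
  i=2: 3.8081·2.6968 − 0.0265·3.3907 = +10.1798 (running +25.3205)
  i=3: 0.0265·-0.1185 − -3.1980·2.6968 = +8.6212 (running +33.9417)
  i=4: -3.1980·-1.4259 − -4.1843·-0.1185 = +4.0641 (running +38.0058)
  i=5: -4.1843·-3.2827 − 0.5091·-1.4259 = +14.4618 (running +52.4675)
  i=6: 0.5091·-3.5085 − 2.6384·-3.2827 = +6.8749 (running +59.3424)
  i=7: 2.6384·-0.0462 − 4.4136·-3.5085 = +15.3632 (running +74.7056)
Area = |Σ|/2 = |74.7056|/2 = 37.3528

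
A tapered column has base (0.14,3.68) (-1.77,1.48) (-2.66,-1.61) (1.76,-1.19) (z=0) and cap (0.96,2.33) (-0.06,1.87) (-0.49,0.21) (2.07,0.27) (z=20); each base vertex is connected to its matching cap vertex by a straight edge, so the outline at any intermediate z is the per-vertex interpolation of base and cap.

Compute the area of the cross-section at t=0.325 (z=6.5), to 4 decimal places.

Cross-section at t=0.325: each vertex is (1-t)·p0[i] + t·p1[i].
  v1: (1-0.325)·(0.14,3.68) + 0.325·(0.96,2.33) = (0.4065,3.2413)
  v2: (1-0.325)·(-1.77,1.48) + 0.325·(-0.06,1.87) = (-1.2143,1.6067)
  v3: (1-0.325)·(-2.66,-1.61) + 0.325·(-0.49,0.21) = (-1.9548,-1.0185)
  v4: (1-0.325)·(1.76,-1.19) + 0.325·(2.07,0.27) = (1.8608,-0.7155)
Shoelace sum Σ(x_i·y_{i+1} − x_{i+1}·y_i):
  i=1: 0.4065·1.6067 − -1.2143·3.2413 = +4.5888 (running +4.5888)
  i=2: -1.2143·-1.0185 − -1.9548·1.6067 = +4.3775 (running +8.9663)
  i=3: -1.9548·-0.7155 − 1.8608·-1.0185 = +3.2938 (running +12.2601)
  i=4: 1.8608·3.2413 − 0.4065·-0.7155 = +6.3220 (running +18.5821)
Area = |Σ|/2 = |18.5821|/2 = 9.2911

Area at t=0.325: 9.2911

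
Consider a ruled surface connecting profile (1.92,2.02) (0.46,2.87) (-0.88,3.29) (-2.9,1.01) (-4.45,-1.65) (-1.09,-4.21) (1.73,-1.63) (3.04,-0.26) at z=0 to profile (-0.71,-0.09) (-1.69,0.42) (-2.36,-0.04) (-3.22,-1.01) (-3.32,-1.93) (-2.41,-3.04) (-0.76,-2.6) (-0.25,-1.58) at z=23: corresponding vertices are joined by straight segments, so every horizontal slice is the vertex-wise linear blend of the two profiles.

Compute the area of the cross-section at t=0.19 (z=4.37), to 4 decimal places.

Cross-section at t=0.19: each vertex is (1-t)·p0[i] + t·p1[i].
  v1: (1-0.19)·(1.92,2.02) + 0.19·(-0.71,-0.09) = (1.4203,1.6191)
  v2: (1-0.19)·(0.46,2.87) + 0.19·(-1.69,0.42) = (0.0515,2.4045)
  v3: (1-0.19)·(-0.88,3.29) + 0.19·(-2.36,-0.04) = (-1.1612,2.6573)
  v4: (1-0.19)·(-2.9,1.01) + 0.19·(-3.22,-1.01) = (-2.9608,0.6262)
  v5: (1-0.19)·(-4.45,-1.65) + 0.19·(-3.32,-1.93) = (-4.2353,-1.7032)
  v6: (1-0.19)·(-1.09,-4.21) + 0.19·(-2.41,-3.04) = (-1.3408,-3.9877)
  v7: (1-0.19)·(1.73,-1.63) + 0.19·(-0.76,-2.6) = (1.2569,-1.8143)
  v8: (1-0.19)·(3.04,-0.26) + 0.19·(-0.25,-1.58) = (2.4149,-0.5108)
Shoelace sum Σ(x_i·y_{i+1} − x_{i+1}·y_i):
  i=1: 1.4203·2.4045 − 0.0515·1.6191 = +3.3317 (running +3.3317)
  i=2: 0.0515·2.6573 − -1.1612·2.4045 = +2.9290 (running +6.2607)
  i=3: -1.1612·0.6262 − -2.9608·2.6573 = +7.1406 (running +13.4013)
  i=4: -2.9608·-1.7032 − -4.2353·0.6262 = +7.6950 (running +21.0963)
  i=5: -4.2353·-3.9877 − -1.3408·-1.7032 = +14.6055 (running +35.7017)
  i=6: -1.3408·-1.8143 − 1.2569·-3.9877 = +7.4448 (running +43.1465)
  i=7: 1.2569·-0.5108 − 2.4149·-1.8143 = +3.7393 (running +46.8858)
  i=8: 2.4149·1.6191 − 1.4203·-0.5108 = +4.6355 (running +51.5212)
Area = |Σ|/2 = |51.5212|/2 = 25.7606

Area at t=0.19: 25.7606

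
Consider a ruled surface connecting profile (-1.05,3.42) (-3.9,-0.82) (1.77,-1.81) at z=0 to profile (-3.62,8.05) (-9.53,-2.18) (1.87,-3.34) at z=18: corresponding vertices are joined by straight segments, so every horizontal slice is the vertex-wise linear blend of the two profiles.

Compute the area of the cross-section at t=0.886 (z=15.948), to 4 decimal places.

Cross-section at t=0.886: each vertex is (1-t)·p0[i] + t·p1[i].
  v1: (1-0.886)·(-1.05,3.42) + 0.886·(-3.62,8.05) = (-3.3270,7.5222)
  v2: (1-0.886)·(-3.9,-0.82) + 0.886·(-9.53,-2.18) = (-8.8882,-2.0250)
  v3: (1-0.886)·(1.77,-1.81) + 0.886·(1.87,-3.34) = (1.8586,-3.1656)
Shoelace sum Σ(x_i·y_{i+1} − x_{i+1}·y_i):
  i=1: -3.3270·-2.0250 − -8.8882·7.5222 = +73.5956 (running +73.5956)
  i=2: -8.8882·-3.1656 − 1.8586·-2.0250 = +31.8998 (running +105.4954)
  i=3: 1.8586·7.5222 − -3.3270·-3.1656 = +3.4488 (running +108.9442)
Area = |Σ|/2 = |108.9442|/2 = 54.4721

Area at t=0.886: 54.4721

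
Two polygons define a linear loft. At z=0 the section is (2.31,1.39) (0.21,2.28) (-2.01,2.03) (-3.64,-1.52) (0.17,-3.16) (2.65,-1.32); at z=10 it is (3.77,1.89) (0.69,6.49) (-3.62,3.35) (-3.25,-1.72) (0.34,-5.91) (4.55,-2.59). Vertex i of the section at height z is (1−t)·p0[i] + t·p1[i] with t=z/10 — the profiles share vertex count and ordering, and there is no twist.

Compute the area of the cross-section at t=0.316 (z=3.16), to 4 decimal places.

Cross-section at t=0.316: each vertex is (1-t)·p0[i] + t·p1[i].
  v1: (1-0.316)·(2.31,1.39) + 0.316·(3.77,1.89) = (2.7714,1.5480)
  v2: (1-0.316)·(0.21,2.28) + 0.316·(0.69,6.49) = (0.3617,3.6104)
  v3: (1-0.316)·(-2.01,2.03) + 0.316·(-3.62,3.35) = (-2.5188,2.4471)
  v4: (1-0.316)·(-3.64,-1.52) + 0.316·(-3.25,-1.72) = (-3.5168,-1.5832)
  v5: (1-0.316)·(0.17,-3.16) + 0.316·(0.34,-5.91) = (0.2237,-4.0290)
  v6: (1-0.316)·(2.65,-1.32) + 0.316·(4.55,-2.59) = (3.2504,-1.7213)
Shoelace sum Σ(x_i·y_{i+1} − x_{i+1}·y_i):
  i=1: 2.7714·3.6104 − 0.3617·1.5480 = +9.4457 (running +9.4457)
  i=2: 0.3617·2.4471 − -2.5188·3.6104 = +9.9787 (running +19.4244)
  i=3: -2.5188·-1.5832 − -3.5168·2.4471 = +12.5936 (running +32.0181)
  i=4: -3.5168·-4.0290 − 0.2237·-1.5832 = +14.5232 (running +46.5413)
  i=5: 0.2237·-1.7213 − 3.2504·-4.0290 = +12.7108 (running +59.2521)
  i=6: 3.2504·1.5480 − 2.7714·-1.7213 = +9.8020 (running +69.0541)
Area = |Σ|/2 = |69.0541|/2 = 34.5270

Area at t=0.316: 34.5270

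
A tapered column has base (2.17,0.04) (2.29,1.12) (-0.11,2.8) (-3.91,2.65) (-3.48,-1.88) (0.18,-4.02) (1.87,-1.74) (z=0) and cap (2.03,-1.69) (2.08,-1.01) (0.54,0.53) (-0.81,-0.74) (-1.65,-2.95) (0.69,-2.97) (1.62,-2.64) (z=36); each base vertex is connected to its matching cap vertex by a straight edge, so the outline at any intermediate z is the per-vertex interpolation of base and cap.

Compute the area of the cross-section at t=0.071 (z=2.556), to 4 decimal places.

Cross-section at t=0.071: each vertex is (1-t)·p0[i] + t·p1[i].
  v1: (1-0.071)·(2.17,0.04) + 0.071·(2.03,-1.69) = (2.1601,-0.0828)
  v2: (1-0.071)·(2.29,1.12) + 0.071·(2.08,-1.01) = (2.2751,0.9688)
  v3: (1-0.071)·(-0.11,2.8) + 0.071·(0.54,0.53) = (-0.0639,2.6388)
  v4: (1-0.071)·(-3.91,2.65) + 0.071·(-0.81,-0.74) = (-3.6899,2.4093)
  v5: (1-0.071)·(-3.48,-1.88) + 0.071·(-1.65,-2.95) = (-3.3501,-1.9560)
  v6: (1-0.071)·(0.18,-4.02) + 0.071·(0.69,-2.97) = (0.2162,-3.9454)
  v7: (1-0.071)·(1.87,-1.74) + 0.071·(1.62,-2.64) = (1.8523,-1.8039)
Shoelace sum Σ(x_i·y_{i+1} − x_{i+1}·y_i):
  i=1: 2.1601·0.9688 − 2.2751·-0.0828 = +2.2810 (running +2.2810)
  i=2: 2.2751·2.6388 − -0.0639·0.9688 = +6.0654 (running +8.3465)
  i=3: -0.0639·2.4093 − -3.6899·2.6388 = +9.5832 (running +17.9297)
  i=4: -3.6899·-1.9560 − -3.3501·2.4093 = +15.2887 (running +33.2184)
  i=5: -3.3501·-3.9454 − 0.2162·-1.9560 = +13.6404 (running +46.8588)
  i=6: 0.2162·-1.8039 − 1.8523·-3.9454 = +6.9179 (running +53.7767)
  i=7: 1.8523·-0.0828 − 2.1601·-1.8039 = +3.7431 (running +57.5198)
Area = |Σ|/2 = |57.5198|/2 = 28.7599

Area at t=0.071: 28.7599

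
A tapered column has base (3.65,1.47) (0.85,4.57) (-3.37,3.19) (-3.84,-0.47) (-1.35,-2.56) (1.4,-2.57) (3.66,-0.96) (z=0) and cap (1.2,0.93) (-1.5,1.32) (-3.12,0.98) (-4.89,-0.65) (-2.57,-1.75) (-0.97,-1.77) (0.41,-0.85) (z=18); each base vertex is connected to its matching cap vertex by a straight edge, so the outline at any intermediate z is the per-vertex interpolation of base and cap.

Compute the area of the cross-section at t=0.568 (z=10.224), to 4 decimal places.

Area at t=0.568: 22.7550

Cross-section at t=0.568: each vertex is (1-t)·p0[i] + t·p1[i].
  v1: (1-0.568)·(3.65,1.47) + 0.568·(1.2,0.93) = (2.2584,1.1633)
  v2: (1-0.568)·(0.85,4.57) + 0.568·(-1.5,1.32) = (-0.4848,2.7240)
  v3: (1-0.568)·(-3.37,3.19) + 0.568·(-3.12,0.98) = (-3.2280,1.9347)
  v4: (1-0.568)·(-3.84,-0.47) + 0.568·(-4.89,-0.65) = (-4.4364,-0.5722)
  v5: (1-0.568)·(-1.35,-2.56) + 0.568·(-2.57,-1.75) = (-2.0430,-2.0999)
  v6: (1-0.568)·(1.4,-2.57) + 0.568·(-0.97,-1.77) = (0.0538,-2.1156)
  v7: (1-0.568)·(3.66,-0.96) + 0.568·(0.41,-0.85) = (1.8140,-0.8975)
Shoelace sum Σ(x_i·y_{i+1} − x_{i+1}·y_i):
  i=1: 2.2584·2.7240 − -0.4848·1.1633 = +6.7158 (running +6.7158)
  i=2: -0.4848·1.9347 − -3.2280·2.7240 = +7.8551 (running +14.5710)
  i=3: -3.2280·-0.5722 − -4.4364·1.9347 = +10.4304 (running +25.0013)
  i=4: -4.4364·-2.0999 − -2.0430·-0.5722 = +8.1470 (running +33.1484)
  i=5: -2.0430·-2.1156 − 0.0538·-2.0999 = +4.4351 (running +37.5835)
  i=6: 0.0538·-0.8975 − 1.8140·-2.1156 = +3.7894 (running +41.3729)
  i=7: 1.8140·1.1633 − 2.2584·-0.8975 = +4.1371 (running +45.5100)
Area = |Σ|/2 = |45.5100|/2 = 22.7550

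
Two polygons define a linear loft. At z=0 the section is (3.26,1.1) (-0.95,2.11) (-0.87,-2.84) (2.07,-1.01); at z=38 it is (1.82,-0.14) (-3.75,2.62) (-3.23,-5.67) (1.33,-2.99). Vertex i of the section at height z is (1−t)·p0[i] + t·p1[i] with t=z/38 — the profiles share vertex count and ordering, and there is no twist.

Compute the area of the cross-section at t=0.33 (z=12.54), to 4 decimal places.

Cross-section at t=0.33: each vertex is (1-t)·p0[i] + t·p1[i].
  v1: (1-0.33)·(3.26,1.1) + 0.33·(1.82,-0.14) = (2.7848,0.6908)
  v2: (1-0.33)·(-0.95,2.11) + 0.33·(-3.75,2.62) = (-1.8740,2.2783)
  v3: (1-0.33)·(-0.87,-2.84) + 0.33·(-3.23,-5.67) = (-1.6488,-3.7739)
  v4: (1-0.33)·(2.07,-1.01) + 0.33·(1.33,-2.99) = (1.8258,-1.6634)
Shoelace sum Σ(x_i·y_{i+1} − x_{i+1}·y_i):
  i=1: 2.7848·2.2783 − -1.8740·0.6908 = +7.6392 (running +7.6392)
  i=2: -1.8740·-3.7739 − -1.6488·2.2783 = +10.8287 (running +18.4679)
  i=3: -1.6488·-1.6634 − 1.8258·-3.7739 = +9.6330 (running +28.1009)
  i=4: 1.8258·0.6908 − 2.7848·-1.6634 = +5.8935 (running +33.9944)
Area = |Σ|/2 = |33.9944|/2 = 16.9972

Area at t=0.33: 16.9972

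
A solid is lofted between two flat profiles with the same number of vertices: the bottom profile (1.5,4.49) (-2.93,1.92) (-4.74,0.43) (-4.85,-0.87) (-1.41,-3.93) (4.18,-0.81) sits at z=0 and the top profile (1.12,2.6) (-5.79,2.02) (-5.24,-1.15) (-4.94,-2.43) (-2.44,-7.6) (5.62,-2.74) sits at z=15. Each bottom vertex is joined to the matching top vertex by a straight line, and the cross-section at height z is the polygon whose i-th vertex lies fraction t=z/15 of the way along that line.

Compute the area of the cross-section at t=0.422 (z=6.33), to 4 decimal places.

Cross-section at t=0.422: each vertex is (1-t)·p0[i] + t·p1[i].
  v1: (1-0.422)·(1.5,4.49) + 0.422·(1.12,2.6) = (1.3396,3.6924)
  v2: (1-0.422)·(-2.93,1.92) + 0.422·(-5.79,2.02) = (-4.1369,1.9622)
  v3: (1-0.422)·(-4.74,0.43) + 0.422·(-5.24,-1.15) = (-4.9510,-0.2368)
  v4: (1-0.422)·(-4.85,-0.87) + 0.422·(-4.94,-2.43) = (-4.8880,-1.5283)
  v5: (1-0.422)·(-1.41,-3.93) + 0.422·(-2.44,-7.6) = (-1.8447,-5.4787)
  v6: (1-0.422)·(4.18,-0.81) + 0.422·(5.62,-2.74) = (4.7877,-1.6245)
Shoelace sum Σ(x_i·y_{i+1} − x_{i+1}·y_i):
  i=1: 1.3396·1.9622 − -4.1369·3.6924 = +17.9039 (running +17.9039)
  i=2: -4.1369·-0.2368 − -4.9510·1.9622 = +10.6943 (running +28.5982)
  i=3: -4.9510·-1.5283 − -4.8880·-0.2368 = +6.4094 (running +35.0076)
  i=4: -4.8880·-5.4787 − -1.8447·-1.5283 = +23.9607 (running +58.9684)
  i=5: -1.8447·-1.6245 − 4.7877·-5.4787 = +29.2270 (running +88.1954)
  i=6: 4.7877·3.6924 − 1.3396·-1.6245 = +19.8543 (running +108.0497)
Area = |Σ|/2 = |108.0497|/2 = 54.0249

Area at t=0.422: 54.0249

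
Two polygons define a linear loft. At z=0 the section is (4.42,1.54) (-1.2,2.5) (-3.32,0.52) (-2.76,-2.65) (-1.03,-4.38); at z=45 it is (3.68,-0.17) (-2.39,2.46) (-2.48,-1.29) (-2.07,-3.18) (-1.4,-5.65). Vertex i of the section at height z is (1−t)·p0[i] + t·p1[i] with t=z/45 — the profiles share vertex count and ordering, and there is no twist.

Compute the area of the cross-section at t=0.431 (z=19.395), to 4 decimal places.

Area at t=0.431: 27.5916

Cross-section at t=0.431: each vertex is (1-t)·p0[i] + t·p1[i].
  v1: (1-0.431)·(4.42,1.54) + 0.431·(3.68,-0.17) = (4.1011,0.8030)
  v2: (1-0.431)·(-1.2,2.5) + 0.431·(-2.39,2.46) = (-1.7129,2.4828)
  v3: (1-0.431)·(-3.32,0.52) + 0.431·(-2.48,-1.29) = (-2.9580,-0.2601)
  v4: (1-0.431)·(-2.76,-2.65) + 0.431·(-2.07,-3.18) = (-2.4626,-2.8784)
  v5: (1-0.431)·(-1.03,-4.38) + 0.431·(-1.4,-5.65) = (-1.1895,-4.9274)
Shoelace sum Σ(x_i·y_{i+1} − x_{i+1}·y_i):
  i=1: 4.1011·2.4828 − -1.7129·0.8030 = +11.5574 (running +11.5574)
  i=2: -1.7129·-0.2601 − -2.9580·2.4828 = +7.7894 (running +19.3468)
  i=3: -2.9580·-2.8784 − -2.4626·-0.2601 = +7.8737 (running +27.2206)
  i=4: -2.4626·-4.9274 − -1.1895·-2.8784 = +8.7104 (running +35.9309)
  i=5: -1.1895·0.8030 − 4.1011·-4.9274 = +19.2523 (running +55.1832)
Area = |Σ|/2 = |55.1832|/2 = 27.5916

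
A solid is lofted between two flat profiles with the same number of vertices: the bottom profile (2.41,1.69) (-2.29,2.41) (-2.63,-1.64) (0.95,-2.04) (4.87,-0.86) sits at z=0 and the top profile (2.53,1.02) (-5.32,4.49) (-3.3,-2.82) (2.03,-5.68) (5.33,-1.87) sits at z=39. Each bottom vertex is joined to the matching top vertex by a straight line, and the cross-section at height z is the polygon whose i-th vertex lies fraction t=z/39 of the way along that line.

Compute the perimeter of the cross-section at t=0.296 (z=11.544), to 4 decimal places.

Perimeter at t=0.296: 23.0199

Cross-section at t=0.296: each vertex is (1-t)·p0[i] + t·p1[i].
  v1: (1-0.296)·(2.41,1.69) + 0.296·(2.53,1.02) = (2.4455,1.4917)
  v2: (1-0.296)·(-2.29,2.41) + 0.296·(-5.32,4.49) = (-3.1869,3.0257)
  v3: (1-0.296)·(-2.63,-1.64) + 0.296·(-3.3,-2.82) = (-2.8283,-1.9893)
  v4: (1-0.296)·(0.95,-2.04) + 0.296·(2.03,-5.68) = (1.2697,-3.1174)
  v5: (1-0.296)·(4.87,-0.86) + 0.296·(5.33,-1.87) = (5.0062,-1.1590)
Perimeter = Σ |v_{i+1} − v_i|:
  edge 1→2: √(-5.6324² + 1.5340²) = 5.8376 (running 5.8376)
  edge 2→3: √(0.3586² + -5.0150²) = 5.0278 (running 10.8653)
  edge 3→4: √(4.0980² + -1.1282²) = 4.2505 (running 15.1158)
  edge 4→5: √(3.7365² + 1.9585²) = 4.2186 (running 19.3344)
  edge 5→1: √(-2.5606² + 2.6506²) = 3.6855 (running 23.0199)
Perimeter = 23.0199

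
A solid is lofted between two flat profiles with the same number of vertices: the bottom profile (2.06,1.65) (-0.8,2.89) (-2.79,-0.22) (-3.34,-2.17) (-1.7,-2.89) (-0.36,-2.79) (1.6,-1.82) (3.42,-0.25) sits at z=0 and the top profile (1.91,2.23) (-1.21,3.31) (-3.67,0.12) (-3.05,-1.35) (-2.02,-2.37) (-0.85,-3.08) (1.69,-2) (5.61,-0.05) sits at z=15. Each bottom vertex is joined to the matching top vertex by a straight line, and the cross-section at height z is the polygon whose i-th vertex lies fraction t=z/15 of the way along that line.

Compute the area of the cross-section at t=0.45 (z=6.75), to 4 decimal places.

Cross-section at t=0.45: each vertex is (1-t)·p0[i] + t·p1[i].
  v1: (1-0.45)·(2.06,1.65) + 0.45·(1.91,2.23) = (1.9925,1.9110)
  v2: (1-0.45)·(-0.8,2.89) + 0.45·(-1.21,3.31) = (-0.9845,3.0790)
  v3: (1-0.45)·(-2.79,-0.22) + 0.45·(-3.67,0.12) = (-3.1860,-0.0670)
  v4: (1-0.45)·(-3.34,-2.17) + 0.45·(-3.05,-1.35) = (-3.2095,-1.8010)
  v5: (1-0.45)·(-1.7,-2.89) + 0.45·(-2.02,-2.37) = (-1.8440,-2.6560)
  v6: (1-0.45)·(-0.36,-2.79) + 0.45·(-0.85,-3.08) = (-0.5805,-2.9205)
  v7: (1-0.45)·(1.6,-1.82) + 0.45·(1.69,-2) = (1.6405,-1.9010)
  v8: (1-0.45)·(3.42,-0.25) + 0.45·(5.61,-0.05) = (4.4055,-0.1600)
Shoelace sum Σ(x_i·y_{i+1} − x_{i+1}·y_i):
  i=1: 1.9925·3.0790 − -0.9845·1.9110 = +8.0163 (running +8.0163)
  i=2: -0.9845·-0.0670 − -3.1860·3.0790 = +9.8757 (running +17.8919)
  i=3: -3.1860·-1.8010 − -3.2095·-0.0670 = +5.5229 (running +23.4149)
  i=4: -3.2095·-2.6560 − -1.8440·-1.8010 = +5.2034 (running +28.6183)
  i=5: -1.8440·-2.9205 − -0.5805·-2.6560 = +3.8436 (running +32.4619)
  i=6: -0.5805·-1.9010 − 1.6405·-2.9205 = +5.8946 (running +38.3565)
  i=7: 1.6405·-0.1600 − 4.4055·-1.9010 = +8.1124 (running +46.4689)
  i=8: 4.4055·1.9110 − 1.9925·-0.1600 = +8.7377 (running +55.2066)
Area = |Σ|/2 = |55.2066|/2 = 27.6033

Area at t=0.45: 27.6033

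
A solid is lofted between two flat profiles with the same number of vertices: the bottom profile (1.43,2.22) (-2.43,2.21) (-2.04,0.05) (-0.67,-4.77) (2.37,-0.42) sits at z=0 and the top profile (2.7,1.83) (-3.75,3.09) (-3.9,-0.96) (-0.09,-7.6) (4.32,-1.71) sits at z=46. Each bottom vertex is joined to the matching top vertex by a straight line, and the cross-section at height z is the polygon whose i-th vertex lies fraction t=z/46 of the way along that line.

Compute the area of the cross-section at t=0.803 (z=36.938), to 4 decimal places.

Cross-section at t=0.803: each vertex is (1-t)·p0[i] + t·p1[i].
  v1: (1-0.803)·(1.43,2.22) + 0.803·(2.7,1.83) = (2.4498,1.9068)
  v2: (1-0.803)·(-2.43,2.21) + 0.803·(-3.75,3.09) = (-3.4900,2.9166)
  v3: (1-0.803)·(-2.04,0.05) + 0.803·(-3.9,-0.96) = (-3.5336,-0.7610)
  v4: (1-0.803)·(-0.67,-4.77) + 0.803·(-0.09,-7.6) = (-0.2043,-7.0425)
  v5: (1-0.803)·(2.37,-0.42) + 0.803·(4.32,-1.71) = (3.9359,-1.4559)
Shoelace sum Σ(x_i·y_{i+1} − x_{i+1}·y_i):
  i=1: 2.4498·2.9166 − -3.4900·1.9068 = +13.8000 (running +13.8000)
  i=2: -3.4900·-0.7610 − -3.5336·2.9166 = +12.9621 (running +26.7621)
  i=3: -3.5336·-7.0425 − -0.2043·-0.7610 = +24.7298 (running +51.4919)
  i=4: -0.2043·-1.4559 − 3.9359·-7.0425 = +28.0156 (running +79.5074)
  i=5: 3.9359·1.9068 − 2.4498·-1.4559 = +11.0716 (running +90.5790)
Area = |Σ|/2 = |90.5790|/2 = 45.2895

Area at t=0.803: 45.2895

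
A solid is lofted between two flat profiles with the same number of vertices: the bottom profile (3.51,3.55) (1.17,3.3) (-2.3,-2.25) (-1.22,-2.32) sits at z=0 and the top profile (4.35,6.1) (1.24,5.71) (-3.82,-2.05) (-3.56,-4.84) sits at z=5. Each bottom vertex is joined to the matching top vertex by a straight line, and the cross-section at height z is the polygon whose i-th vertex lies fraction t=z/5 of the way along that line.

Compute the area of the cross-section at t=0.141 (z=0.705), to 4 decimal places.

Cross-section at t=0.141: each vertex is (1-t)·p0[i] + t·p1[i].
  v1: (1-0.141)·(3.51,3.55) + 0.141·(4.35,6.1) = (3.6284,3.9095)
  v2: (1-0.141)·(1.17,3.3) + 0.141·(1.24,5.71) = (1.1799,3.6398)
  v3: (1-0.141)·(-2.3,-2.25) + 0.141·(-3.82,-2.05) = (-2.5143,-2.2218)
  v4: (1-0.141)·(-1.22,-2.32) + 0.141·(-3.56,-4.84) = (-1.5499,-2.6753)
Shoelace sum Σ(x_i·y_{i+1} − x_{i+1}·y_i):
  i=1: 3.6284·3.6398 − 1.1799·3.9095 = +8.5941 (running +8.5941)
  i=2: 1.1799·-2.2218 − -2.5143·3.6398 = +6.5302 (running +15.1243)
  i=3: -2.5143·-2.6753 − -1.5499·-2.2218 = +3.2830 (running +18.4072)
  i=4: -1.5499·3.9095 − 3.6284·-2.6753 = +3.6477 (running +22.0549)
Area = |Σ|/2 = |22.0549|/2 = 11.0275

Area at t=0.141: 11.0275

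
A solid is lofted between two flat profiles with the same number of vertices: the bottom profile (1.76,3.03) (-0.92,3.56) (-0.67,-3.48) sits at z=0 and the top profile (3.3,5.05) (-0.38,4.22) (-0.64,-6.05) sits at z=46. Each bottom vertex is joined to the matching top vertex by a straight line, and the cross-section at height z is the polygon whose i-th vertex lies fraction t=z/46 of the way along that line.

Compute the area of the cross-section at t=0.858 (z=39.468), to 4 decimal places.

Area at t=0.858: 17.2965

Cross-section at t=0.858: each vertex is (1-t)·p0[i] + t·p1[i].
  v1: (1-0.858)·(1.76,3.03) + 0.858·(3.3,5.05) = (3.0813,4.7632)
  v2: (1-0.858)·(-0.92,3.56) + 0.858·(-0.38,4.22) = (-0.4567,4.1263)
  v3: (1-0.858)·(-0.67,-3.48) + 0.858·(-0.64,-6.05) = (-0.6443,-5.6851)
Shoelace sum Σ(x_i·y_{i+1} − x_{i+1}·y_i):
  i=1: 3.0813·4.1263 − -0.4567·4.7632 = +14.8896 (running +14.8896)
  i=2: -0.4567·-5.6851 − -0.6443·4.1263 = +5.2547 (running +20.1443)
  i=3: -0.6443·4.7632 − 3.0813·-5.6851 = +14.4488 (running +34.5931)
Area = |Σ|/2 = |34.5931|/2 = 17.2965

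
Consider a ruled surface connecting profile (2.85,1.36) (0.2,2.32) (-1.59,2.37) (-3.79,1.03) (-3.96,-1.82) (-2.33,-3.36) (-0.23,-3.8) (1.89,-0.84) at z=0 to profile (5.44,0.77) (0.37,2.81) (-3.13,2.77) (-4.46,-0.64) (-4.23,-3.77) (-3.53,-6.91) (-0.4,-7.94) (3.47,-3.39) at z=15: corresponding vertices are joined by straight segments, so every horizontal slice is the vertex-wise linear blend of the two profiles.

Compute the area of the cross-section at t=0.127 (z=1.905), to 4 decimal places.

Area at t=0.127: 33.4347

Cross-section at t=0.127: each vertex is (1-t)·p0[i] + t·p1[i].
  v1: (1-0.127)·(2.85,1.36) + 0.127·(5.44,0.77) = (3.1789,1.2851)
  v2: (1-0.127)·(0.2,2.32) + 0.127·(0.37,2.81) = (0.2216,2.3822)
  v3: (1-0.127)·(-1.59,2.37) + 0.127·(-3.13,2.77) = (-1.7856,2.4208)
  v4: (1-0.127)·(-3.79,1.03) + 0.127·(-4.46,-0.64) = (-3.8751,0.8179)
  v5: (1-0.127)·(-3.96,-1.82) + 0.127·(-4.23,-3.77) = (-3.9943,-2.0676)
  v6: (1-0.127)·(-2.33,-3.36) + 0.127·(-3.53,-6.91) = (-2.4824,-3.8108)
  v7: (1-0.127)·(-0.23,-3.8) + 0.127·(-0.4,-7.94) = (-0.2516,-4.3258)
  v8: (1-0.127)·(1.89,-0.84) + 0.127·(3.47,-3.39) = (2.0907,-1.1639)
Shoelace sum Σ(x_i·y_{i+1} − x_{i+1}·y_i):
  i=1: 3.1789·2.3822 − 0.2216·1.2851 = +7.2882 (running +7.2882)
  i=2: 0.2216·2.4208 − -1.7856·2.3822 = +4.7901 (running +12.0783)
  i=3: -1.7856·0.8179 − -3.8751·2.4208 = +7.9204 (running +19.9986)
  i=4: -3.8751·-2.0676 − -3.9943·0.8179 = +11.2793 (running +31.2779)
  i=5: -3.9943·-3.8108 − -2.4824·-2.0676 = +10.0889 (running +41.3669)
  i=6: -2.4824·-4.3258 − -0.2516·-3.8108 = +9.7795 (running +51.1464)
  i=7: -0.2516·-1.1639 − 2.0907·-4.3258 = +9.3365 (running +60.4829)
  i=8: 2.0907·1.2851 − 3.1789·-1.1639 = +6.3864 (running +66.8694)
Area = |Σ|/2 = |66.8694|/2 = 33.4347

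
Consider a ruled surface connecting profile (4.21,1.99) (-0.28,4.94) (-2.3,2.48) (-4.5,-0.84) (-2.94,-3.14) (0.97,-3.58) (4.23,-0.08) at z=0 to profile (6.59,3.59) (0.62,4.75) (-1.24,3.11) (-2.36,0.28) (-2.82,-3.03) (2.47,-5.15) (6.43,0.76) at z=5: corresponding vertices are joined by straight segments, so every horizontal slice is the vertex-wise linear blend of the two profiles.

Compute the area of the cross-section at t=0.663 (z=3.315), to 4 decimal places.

Cross-section at t=0.663: each vertex is (1-t)·p0[i] + t·p1[i].
  v1: (1-0.663)·(4.21,1.99) + 0.663·(6.59,3.59) = (5.7879,3.0508)
  v2: (1-0.663)·(-0.28,4.94) + 0.663·(0.62,4.75) = (0.3167,4.8140)
  v3: (1-0.663)·(-2.3,2.48) + 0.663·(-1.24,3.11) = (-1.5972,2.8977)
  v4: (1-0.663)·(-4.5,-0.84) + 0.663·(-2.36,0.28) = (-3.0812,-0.0974)
  v5: (1-0.663)·(-2.94,-3.14) + 0.663·(-2.82,-3.03) = (-2.8604,-3.0671)
  v6: (1-0.663)·(0.97,-3.58) + 0.663·(2.47,-5.15) = (1.9645,-4.6209)
  v7: (1-0.663)·(4.23,-0.08) + 0.663·(6.43,0.76) = (5.6886,0.4769)
Shoelace sum Σ(x_i·y_{i+1} − x_{i+1}·y_i):
  i=1: 5.7879·4.8140 − 0.3167·3.0508 = +26.8971 (running +26.8971)
  i=2: 0.3167·2.8977 − -1.5972·4.8140 = +8.6068 (running +35.5039)
  i=3: -1.5972·-0.0974 − -3.0812·2.8977 = +9.0839 (running +44.5878)
  i=4: -3.0812·-3.0671 − -2.8604·-0.0974 = +9.1715 (running +53.7593)
  i=5: -2.8604·-4.6209 − 1.9645·-3.0671 = +19.2431 (running +73.0024)
  i=6: 1.9645·0.4769 − 5.6886·-4.6209 = +27.2234 (running +100.2258)
  i=7: 5.6886·3.0508 − 5.7879·0.4769 = +14.5944 (running +114.8202)
Area = |Σ|/2 = |114.8202|/2 = 57.4101

Area at t=0.663: 57.4101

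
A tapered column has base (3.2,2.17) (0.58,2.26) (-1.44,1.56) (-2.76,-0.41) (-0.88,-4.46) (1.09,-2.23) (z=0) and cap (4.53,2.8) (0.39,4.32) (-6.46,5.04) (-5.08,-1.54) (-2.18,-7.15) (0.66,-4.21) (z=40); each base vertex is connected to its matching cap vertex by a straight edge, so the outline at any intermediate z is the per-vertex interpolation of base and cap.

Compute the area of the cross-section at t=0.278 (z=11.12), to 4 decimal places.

Cross-section at t=0.278: each vertex is (1-t)·p0[i] + t·p1[i].
  v1: (1-0.278)·(3.2,2.17) + 0.278·(4.53,2.8) = (3.5697,2.3451)
  v2: (1-0.278)·(0.58,2.26) + 0.278·(0.39,4.32) = (0.5272,2.8327)
  v3: (1-0.278)·(-1.44,1.56) + 0.278·(-6.46,5.04) = (-2.8356,2.5274)
  v4: (1-0.278)·(-2.76,-0.41) + 0.278·(-5.08,-1.54) = (-3.4050,-0.7241)
  v5: (1-0.278)·(-0.88,-4.46) + 0.278·(-2.18,-7.15) = (-1.2414,-5.2078)
  v6: (1-0.278)·(1.09,-2.23) + 0.278·(0.66,-4.21) = (0.9705,-2.7804)
Shoelace sum Σ(x_i·y_{i+1} − x_{i+1}·y_i):
  i=1: 3.5697·2.8327 − 0.5272·2.3451 = +8.8756 (running +8.8756)
  i=2: 0.5272·2.5274 − -2.8356·2.8327 = +9.3646 (running +18.2403)
  i=3: -2.8356·-0.7241 − -3.4050·2.5274 = +10.6592 (running +28.8994)
  i=4: -3.4050·-5.2078 − -1.2414·-0.7241 = +16.8335 (running +45.7329)
  i=5: -1.2414·-2.7804 − 0.9705·-5.2078 = +8.5056 (running +54.2385)
  i=6: 0.9705·2.3451 − 3.5697·-2.7804 = +12.2013 (running +66.4398)
Area = |Σ|/2 = |66.4398|/2 = 33.2199

Area at t=0.278: 33.2199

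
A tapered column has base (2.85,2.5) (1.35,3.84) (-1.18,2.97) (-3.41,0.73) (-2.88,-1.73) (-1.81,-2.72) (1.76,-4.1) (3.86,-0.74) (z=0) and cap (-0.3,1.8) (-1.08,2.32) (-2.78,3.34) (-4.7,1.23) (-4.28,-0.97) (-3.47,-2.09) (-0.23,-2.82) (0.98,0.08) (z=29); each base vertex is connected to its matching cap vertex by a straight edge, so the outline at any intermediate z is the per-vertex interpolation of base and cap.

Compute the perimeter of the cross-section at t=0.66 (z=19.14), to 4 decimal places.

Perimeter at t=0.66: 19.4367

Cross-section at t=0.66: each vertex is (1-t)·p0[i] + t·p1[i].
  v1: (1-0.66)·(2.85,2.5) + 0.66·(-0.3,1.8) = (0.7710,2.0380)
  v2: (1-0.66)·(1.35,3.84) + 0.66·(-1.08,2.32) = (-0.2538,2.8368)
  v3: (1-0.66)·(-1.18,2.97) + 0.66·(-2.78,3.34) = (-2.2360,3.2142)
  v4: (1-0.66)·(-3.41,0.73) + 0.66·(-4.7,1.23) = (-4.2614,1.0600)
  v5: (1-0.66)·(-2.88,-1.73) + 0.66·(-4.28,-0.97) = (-3.8040,-1.2284)
  v6: (1-0.66)·(-1.81,-2.72) + 0.66·(-3.47,-2.09) = (-2.9056,-2.3042)
  v7: (1-0.66)·(1.76,-4.1) + 0.66·(-0.23,-2.82) = (0.4466,-3.2552)
  v8: (1-0.66)·(3.86,-0.74) + 0.66·(0.98,0.08) = (1.9592,-0.1988)
Perimeter = Σ |v_{i+1} − v_i|:
  edge 1→2: √(-1.0248² + 0.7988²) = 1.2993 (running 1.2993)
  edge 2→3: √(-1.9822² + 0.3774²) = 2.0178 (running 3.3172)
  edge 3→4: √(-2.0254² + -2.1542²) = 2.9568 (running 6.2740)
  edge 4→5: √(0.4574² + -2.2884²) = 2.3337 (running 8.6076)
  edge 5→6: √(0.8984² + -1.0758²) = 1.4016 (running 10.0092)
  edge 6→7: √(3.3522² + -0.9510²) = 3.4845 (running 13.4937)
  edge 7→8: √(1.5126² + 3.0564²) = 3.4102 (running 16.9039)
  edge 8→1: √(-1.1882² + 2.2368²) = 2.5328 (running 19.4367)
Perimeter = 19.4367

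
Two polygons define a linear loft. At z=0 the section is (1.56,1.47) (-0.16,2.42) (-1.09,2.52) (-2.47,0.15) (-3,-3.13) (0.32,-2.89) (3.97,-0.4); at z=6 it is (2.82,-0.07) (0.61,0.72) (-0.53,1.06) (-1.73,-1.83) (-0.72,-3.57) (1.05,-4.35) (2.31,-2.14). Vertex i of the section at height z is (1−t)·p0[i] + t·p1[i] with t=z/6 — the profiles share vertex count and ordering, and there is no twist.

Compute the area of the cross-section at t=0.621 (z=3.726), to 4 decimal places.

Area at t=0.621: 18.6865

Cross-section at t=0.621: each vertex is (1-t)·p0[i] + t·p1[i].
  v1: (1-0.621)·(1.56,1.47) + 0.621·(2.82,-0.07) = (2.3425,0.5137)
  v2: (1-0.621)·(-0.16,2.42) + 0.621·(0.61,0.72) = (0.3182,1.3643)
  v3: (1-0.621)·(-1.09,2.52) + 0.621·(-0.53,1.06) = (-0.7422,1.6133)
  v4: (1-0.621)·(-2.47,0.15) + 0.621·(-1.73,-1.83) = (-2.0105,-1.0796)
  v5: (1-0.621)·(-3,-3.13) + 0.621·(-0.72,-3.57) = (-1.5841,-3.4032)
  v6: (1-0.621)·(0.32,-2.89) + 0.621·(1.05,-4.35) = (0.7733,-3.7967)
  v7: (1-0.621)·(3.97,-0.4) + 0.621·(2.31,-2.14) = (2.9391,-1.4805)
Shoelace sum Σ(x_i·y_{i+1} − x_{i+1}·y_i):
  i=1: 2.3425·1.3643 − 0.3182·0.5137 = +3.0324 (running +3.0324)
  i=2: 0.3182·1.6133 − -0.7422·1.3643 = +1.5260 (running +4.5583)
  i=3: -0.7422·-1.0796 − -2.0105·1.6133 = +4.0449 (running +8.6032)
  i=4: -2.0105·-3.4032 − -1.5841·-1.0796 = +5.1319 (running +13.7351)
  i=5: -1.5841·-3.7967 − 0.7733·-3.4032 = +8.6462 (running +22.3813)
  i=6: 0.7733·-1.4805 − 2.9391·-3.7967 = +10.0140 (running +32.3953)
  i=7: 2.9391·0.5137 − 2.3425·-1.4805 = +4.9778 (running +37.3731)
Area = |Σ|/2 = |37.3731|/2 = 18.6865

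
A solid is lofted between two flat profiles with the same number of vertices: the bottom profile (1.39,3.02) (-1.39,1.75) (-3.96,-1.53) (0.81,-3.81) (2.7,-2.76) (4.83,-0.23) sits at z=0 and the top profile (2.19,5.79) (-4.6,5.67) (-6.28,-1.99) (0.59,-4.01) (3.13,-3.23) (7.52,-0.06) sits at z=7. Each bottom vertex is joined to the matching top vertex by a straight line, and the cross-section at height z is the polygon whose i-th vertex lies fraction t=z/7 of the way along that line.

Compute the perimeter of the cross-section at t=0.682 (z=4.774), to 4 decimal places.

Perimeter at t=0.682: 32.7603

Cross-section at t=0.682: each vertex is (1-t)·p0[i] + t·p1[i].
  v1: (1-0.682)·(1.39,3.02) + 0.682·(2.19,5.79) = (1.9356,4.9091)
  v2: (1-0.682)·(-1.39,1.75) + 0.682·(-4.6,5.67) = (-3.5792,4.4234)
  v3: (1-0.682)·(-3.96,-1.53) + 0.682·(-6.28,-1.99) = (-5.5422,-1.8437)
  v4: (1-0.682)·(0.81,-3.81) + 0.682·(0.59,-4.01) = (0.6600,-3.9464)
  v5: (1-0.682)·(2.7,-2.76) + 0.682·(3.13,-3.23) = (2.9933,-3.0805)
  v6: (1-0.682)·(4.83,-0.23) + 0.682·(7.52,-0.06) = (6.6646,-0.1141)
Perimeter = Σ |v_{i+1} − v_i|:
  edge 1→2: √(-5.5148² + -0.4857²) = 5.5362 (running 5.5362)
  edge 2→3: √(-1.9630² + -6.2672²) = 6.5674 (running 12.1036)
  edge 3→4: √(6.2022² + -2.1027²) = 6.5489 (running 18.6525)
  edge 4→5: √(2.3333² + 0.8659²) = 2.4888 (running 21.1413)
  edge 5→6: √(3.6713² + 2.9665²) = 4.7200 (running 25.8613)
  edge 6→1: √(-4.7290² + 5.0232²) = 6.8990 (running 32.7603)
Perimeter = 32.7603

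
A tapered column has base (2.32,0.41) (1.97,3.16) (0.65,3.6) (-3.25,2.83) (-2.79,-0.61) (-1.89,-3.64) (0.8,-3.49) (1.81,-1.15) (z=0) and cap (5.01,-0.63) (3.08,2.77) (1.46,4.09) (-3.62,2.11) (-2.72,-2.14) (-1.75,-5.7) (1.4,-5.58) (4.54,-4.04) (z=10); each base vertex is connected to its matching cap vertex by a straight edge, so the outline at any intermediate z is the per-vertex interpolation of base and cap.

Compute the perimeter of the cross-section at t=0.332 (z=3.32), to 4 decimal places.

Perimeter at t=0.332: 24.0018

Cross-section at t=0.332: each vertex is (1-t)·p0[i] + t·p1[i].
  v1: (1-0.332)·(2.32,0.41) + 0.332·(5.01,-0.63) = (3.2131,0.0647)
  v2: (1-0.332)·(1.97,3.16) + 0.332·(3.08,2.77) = (2.3385,3.0305)
  v3: (1-0.332)·(0.65,3.6) + 0.332·(1.46,4.09) = (0.9189,3.7627)
  v4: (1-0.332)·(-3.25,2.83) + 0.332·(-3.62,2.11) = (-3.3728,2.5910)
  v5: (1-0.332)·(-2.79,-0.61) + 0.332·(-2.72,-2.14) = (-2.7668,-1.1180)
  v6: (1-0.332)·(-1.89,-3.64) + 0.332·(-1.75,-5.7) = (-1.8435,-4.3239)
  v7: (1-0.332)·(0.8,-3.49) + 0.332·(1.4,-5.58) = (0.9992,-4.1839)
  v8: (1-0.332)·(1.81,-1.15) + 0.332·(4.54,-4.04) = (2.7164,-2.1095)
Perimeter = Σ |v_{i+1} − v_i|:
  edge 1→2: √(-0.8746² + 2.9658²) = 3.0921 (running 3.0921)
  edge 2→3: √(-1.4196² + 0.7322²) = 1.5973 (running 4.6893)
  edge 3→4: √(-4.2918² + -1.1717²) = 4.4488 (running 9.1382)
  edge 4→5: √(0.6061² + -3.7089²) = 3.7581 (running 12.8963)
  edge 5→6: √(0.9232² + -3.2060²) = 3.3362 (running 16.2325)
  edge 6→7: √(2.8427² + 0.1400²) = 2.8462 (running 19.0787)
  edge 7→8: √(1.7172² + 2.0744²) = 2.6929 (running 21.7716)
  edge 8→1: √(0.4967² + 2.1742²) = 2.2302 (running 24.0018)
Perimeter = 24.0018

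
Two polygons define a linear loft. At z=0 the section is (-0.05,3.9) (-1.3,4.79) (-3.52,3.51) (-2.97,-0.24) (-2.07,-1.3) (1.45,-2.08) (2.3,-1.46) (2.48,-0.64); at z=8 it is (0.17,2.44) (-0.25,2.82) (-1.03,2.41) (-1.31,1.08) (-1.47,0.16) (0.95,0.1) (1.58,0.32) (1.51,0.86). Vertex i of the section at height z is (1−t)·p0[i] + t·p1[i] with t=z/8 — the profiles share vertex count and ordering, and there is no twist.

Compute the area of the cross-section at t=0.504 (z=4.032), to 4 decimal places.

Cross-section at t=0.504: each vertex is (1-t)·p0[i] + t·p1[i].
  v1: (1-0.504)·(-0.05,3.9) + 0.504·(0.17,2.44) = (0.0609,3.1642)
  v2: (1-0.504)·(-1.3,4.79) + 0.504·(-0.25,2.82) = (-0.7708,3.7971)
  v3: (1-0.504)·(-3.52,3.51) + 0.504·(-1.03,2.41) = (-2.2650,2.9556)
  v4: (1-0.504)·(-2.97,-0.24) + 0.504·(-1.31,1.08) = (-2.1334,0.4253)
  v5: (1-0.504)·(-2.07,-1.3) + 0.504·(-1.47,0.16) = (-1.7676,-0.5642)
  v6: (1-0.504)·(1.45,-2.08) + 0.504·(0.95,0.1) = (1.1980,-0.9813)
  v7: (1-0.504)·(2.3,-1.46) + 0.504·(1.58,0.32) = (1.9371,-0.5629)
  v8: (1-0.504)·(2.48,-0.64) + 0.504·(1.51,0.86) = (1.9911,0.1160)
Shoelace sum Σ(x_i·y_{i+1} − x_{i+1}·y_i):
  i=1: 0.0609·3.7971 − -0.7708·3.1642 = +2.6701 (running +2.6701)
  i=2: -0.7708·2.9556 − -2.2650·3.7971 = +6.3225 (running +8.9926)
  i=3: -2.2650·0.4253 − -2.1334·2.9556 = +5.3421 (running +14.3346)
  i=4: -2.1334·-0.5642 − -1.7676·0.4253 = +1.9553 (running +16.2899)
  i=5: -1.7676·-0.9813 − 1.1980·-0.5642 = +2.4104 (running +18.7003)
  i=6: 1.1980·-0.5629 − 1.9371·-0.9813 = +1.2265 (running +19.9268)
  i=7: 1.9371·0.1160 − 1.9911·-0.5629 = +1.3455 (running +21.2723)
  i=8: 1.9911·3.1642 − 0.0609·0.1160 = +6.2932 (running +27.5654)
Area = |Σ|/2 = |27.5654|/2 = 13.7827

Area at t=0.504: 13.7827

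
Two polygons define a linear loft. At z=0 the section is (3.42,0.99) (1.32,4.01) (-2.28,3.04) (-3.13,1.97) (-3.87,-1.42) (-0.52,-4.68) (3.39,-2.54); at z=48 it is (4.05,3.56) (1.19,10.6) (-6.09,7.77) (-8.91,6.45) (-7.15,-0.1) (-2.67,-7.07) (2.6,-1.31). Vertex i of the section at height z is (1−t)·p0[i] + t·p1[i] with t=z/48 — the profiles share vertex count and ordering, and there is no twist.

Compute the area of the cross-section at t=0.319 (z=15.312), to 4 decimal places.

Cross-section at t=0.319: each vertex is (1-t)·p0[i] + t·p1[i].
  v1: (1-0.319)·(3.42,0.99) + 0.319·(4.05,3.56) = (3.6210,1.8098)
  v2: (1-0.319)·(1.32,4.01) + 0.319·(1.19,10.6) = (1.2785,6.1122)
  v3: (1-0.319)·(-2.28,3.04) + 0.319·(-6.09,7.77) = (-3.4954,4.5489)
  v4: (1-0.319)·(-3.13,1.97) + 0.319·(-8.91,6.45) = (-4.9738,3.3991)
  v5: (1-0.319)·(-3.87,-1.42) + 0.319·(-7.15,-0.1) = (-4.9163,-0.9989)
  v6: (1-0.319)·(-0.52,-4.68) + 0.319·(-2.67,-7.07) = (-1.2059,-5.4424)
  v7: (1-0.319)·(3.39,-2.54) + 0.319·(2.6,-1.31) = (3.1380,-2.1476)
Shoelace sum Σ(x_i·y_{i+1} − x_{i+1}·y_i):
  i=1: 3.6210·6.1122 − 1.2785·1.8098 = +19.8182 (running +19.8182)
  i=2: 1.2785·4.5489 − -3.4954·6.1122 = +27.1804 (running +46.9986)
  i=3: -3.4954·3.3991 − -4.9738·4.5489 = +10.7440 (running +57.7426)
  i=4: -4.9738·-0.9989 − -4.9163·3.3991 = +21.6796 (running +79.4223)
  i=5: -4.9163·-5.4424 − -1.2059·-0.9989 = +25.5521 (running +104.9743)
  i=6: -1.2059·-2.1476 − 3.1380·-5.4424 = +19.6679 (running +124.6423)
  i=7: 3.1380·1.8098 − 3.6210·-2.1476 = +13.4557 (running +138.0980)
Area = |Σ|/2 = |138.0980|/2 = 69.0490

Area at t=0.319: 69.0490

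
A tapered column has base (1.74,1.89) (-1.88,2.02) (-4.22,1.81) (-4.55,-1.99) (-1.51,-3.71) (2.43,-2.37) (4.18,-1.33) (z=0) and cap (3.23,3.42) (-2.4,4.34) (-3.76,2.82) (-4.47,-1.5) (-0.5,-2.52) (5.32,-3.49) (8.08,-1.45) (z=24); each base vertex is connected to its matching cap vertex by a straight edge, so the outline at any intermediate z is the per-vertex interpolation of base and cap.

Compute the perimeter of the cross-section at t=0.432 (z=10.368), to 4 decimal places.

Perimeter at t=0.432: 27.0102

Cross-section at t=0.432: each vertex is (1-t)·p0[i] + t·p1[i].
  v1: (1-0.432)·(1.74,1.89) + 0.432·(3.23,3.42) = (2.3837,2.5510)
  v2: (1-0.432)·(-1.88,2.02) + 0.432·(-2.4,4.34) = (-2.1046,3.0222)
  v3: (1-0.432)·(-4.22,1.81) + 0.432·(-3.76,2.82) = (-4.0213,2.2463)
  v4: (1-0.432)·(-4.55,-1.99) + 0.432·(-4.47,-1.5) = (-4.5154,-1.7783)
  v5: (1-0.432)·(-1.51,-3.71) + 0.432·(-0.5,-2.52) = (-1.0737,-3.1959)
  v6: (1-0.432)·(2.43,-2.37) + 0.432·(5.32,-3.49) = (3.6785,-2.8538)
  v7: (1-0.432)·(4.18,-1.33) + 0.432·(8.08,-1.45) = (5.8648,-1.3818)
Perimeter = Σ |v_{i+1} − v_i|:
  edge 1→2: √(-4.4883² + 0.4713²) = 4.5130 (running 4.5130)
  edge 2→3: √(-1.9166² + -0.7759²) = 2.0677 (running 6.5807)
  edge 3→4: √(-0.4942² + -4.0246²) = 4.0549 (running 10.6356)
  edge 4→5: √(3.4418² + -1.4176²) = 3.7223 (running 14.3579)
  edge 5→6: √(4.7522² + 0.3421²) = 4.7645 (running 19.1223)
  edge 6→7: √(2.1863² + 1.4720²) = 2.6357 (running 21.7580)
  edge 7→1: √(-3.4811² + 3.9328²) = 5.2522 (running 27.0102)
Perimeter = 27.0102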